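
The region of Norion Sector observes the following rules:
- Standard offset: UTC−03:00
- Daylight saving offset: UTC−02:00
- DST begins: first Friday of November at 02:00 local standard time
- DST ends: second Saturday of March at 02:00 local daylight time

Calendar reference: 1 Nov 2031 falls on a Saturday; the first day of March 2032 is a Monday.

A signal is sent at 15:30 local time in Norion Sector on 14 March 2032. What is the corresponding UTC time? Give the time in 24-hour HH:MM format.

18:30

1 November 2031 is a Saturday, so the first Friday is November 7.
1 March 2032 is a Monday, so the first Saturday is March 6 and the second is March 13.
14 March 2032 does not fall between 7 November 2031 and 13 March 2032, so daylight saving is not in effect and Norion Sector is at UTC−03:00.
15:30 local + 3h = 18:30 UTC.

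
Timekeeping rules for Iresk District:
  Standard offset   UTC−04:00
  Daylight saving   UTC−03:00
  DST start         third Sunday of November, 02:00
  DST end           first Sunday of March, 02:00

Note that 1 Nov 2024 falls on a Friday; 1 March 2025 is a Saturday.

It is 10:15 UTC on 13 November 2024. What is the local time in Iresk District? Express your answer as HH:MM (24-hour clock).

1 November 2024 is a Friday, so the first Sunday is November 3 and the third is November 17.
1 March 2025 is a Saturday, so the first Sunday is March 2.
At the standard offset (UTC−04:00), 10:15 UTC − 4h = 06:15 Iresk District standard time.
The standard-time date in Iresk District, 13 November 2024, does not fall between 17 November 2024 and 2 March 2025, so daylight saving is not in effect and Iresk District is at UTC−04:00.
10:15 UTC − 4h = 06:15 local.

06:15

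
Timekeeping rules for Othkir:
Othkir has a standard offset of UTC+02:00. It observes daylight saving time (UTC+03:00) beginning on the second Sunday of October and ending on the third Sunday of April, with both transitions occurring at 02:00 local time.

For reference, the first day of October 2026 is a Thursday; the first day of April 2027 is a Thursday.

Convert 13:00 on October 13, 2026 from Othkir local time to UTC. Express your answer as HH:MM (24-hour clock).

10:00

1 October 2026 is a Thursday, so the first Sunday is October 4 and the second is October 11.
1 April 2027 is a Thursday, so the first Sunday is April 4 and the third is April 18.
Daylight saving runs 11 October 2026 – 18 April 2027; October 13, 2026 is inside that window, so Othkir is at UTC+03:00.
13:00 local − 3h = 10:00 UTC.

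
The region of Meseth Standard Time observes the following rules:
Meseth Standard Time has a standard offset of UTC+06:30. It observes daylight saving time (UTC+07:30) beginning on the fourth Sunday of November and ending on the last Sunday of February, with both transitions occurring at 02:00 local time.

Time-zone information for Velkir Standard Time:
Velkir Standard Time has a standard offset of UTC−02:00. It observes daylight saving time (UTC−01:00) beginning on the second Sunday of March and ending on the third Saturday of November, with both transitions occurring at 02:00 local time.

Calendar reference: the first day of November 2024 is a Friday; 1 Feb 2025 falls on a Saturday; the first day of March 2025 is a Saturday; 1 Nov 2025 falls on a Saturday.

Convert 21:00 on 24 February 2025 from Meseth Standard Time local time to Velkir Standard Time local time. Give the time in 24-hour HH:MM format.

1 November 2024 is a Friday, so the first Sunday is November 3 and the fourth is November 24.
1 February 2025 is a Saturday, so Sundays fall on 2, 9, 16, 23; the last is February 23.
Daylight saving runs 24 November 2024 – 23 February 2025; 24 February 2025 is outside that window, so Meseth Standard Time is on standard time at UTC+06:30.
21:00 Meseth Standard Time − 6h30m = 14:30 UTC.
1 March 2025 is a Saturday, so the first Sunday is March 2 and the second is March 9.
1 November 2025 is a Saturday, so the first Saturday is November 1 and the third is November 15.
At the standard offset (UTC−02:00), 14:30 UTC − 2h = 12:30 Velkir Standard Time standard time.
Daylight saving runs 9 March – 15 November; the standard-time date in Velkir Standard Time, 24 February 2025, is outside that window, so Velkir Standard Time is on standard time at UTC−02:00.
14:30 UTC − 2h = 12:30 Velkir Standard Time.

12:30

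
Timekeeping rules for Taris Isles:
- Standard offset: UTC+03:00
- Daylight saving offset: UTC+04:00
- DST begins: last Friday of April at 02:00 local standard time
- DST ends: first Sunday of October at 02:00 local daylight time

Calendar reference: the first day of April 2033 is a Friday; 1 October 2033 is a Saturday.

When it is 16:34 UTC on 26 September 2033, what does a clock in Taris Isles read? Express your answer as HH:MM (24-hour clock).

20:34

1 April 2033 is a Friday, so Fridays fall on 1, 8, 15, 22, 29; the last is April 29.
1 October 2033 is a Saturday, so the first Sunday is October 2.
At the standard offset (UTC+03:00), 16:34 UTC + 3h = 19:34 Taris Isles standard time.
Daylight saving runs 29 April – 2 October; the standard-time date in Taris Isles, 26 September 2033, is inside that window, so Taris Isles is at UTC+04:00.
16:34 UTC + 4h = 20:34 local.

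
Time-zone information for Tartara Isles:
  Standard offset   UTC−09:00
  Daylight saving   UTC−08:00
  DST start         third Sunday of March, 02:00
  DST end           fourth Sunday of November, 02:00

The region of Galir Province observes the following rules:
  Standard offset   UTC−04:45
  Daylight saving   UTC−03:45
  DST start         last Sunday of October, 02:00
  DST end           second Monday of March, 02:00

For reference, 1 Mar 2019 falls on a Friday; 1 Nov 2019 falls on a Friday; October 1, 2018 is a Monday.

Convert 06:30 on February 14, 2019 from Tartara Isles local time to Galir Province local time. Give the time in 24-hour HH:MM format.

1 March 2019 is a Friday, so the first Sunday is March 3 and the third is March 17.
1 November 2019 is a Friday, so the first Sunday is November 3 and the fourth is November 24.
February 14, 2019 is outside the daylight-saving period (17 March – 24 November), so Tartara Isles is on standard time, UTC−09:00.
06:30 Tartara Isles + 9h = 15:30 UTC.
1 October 2018 is a Monday, so Sundays fall on 7, 14, 21, 28; the last is October 28.
1 March 2019 is a Friday, so the first Monday is March 4 and the second is March 11.
At the standard offset (UTC−04:45), 15:30 UTC − 4h45m = 10:45 Galir Province standard time.
The standard-time date in Galir Province, February 14, 2019, lies within the daylight-saving period (28 October 2018 – 11 March 2019), so Galir Province is on daylight time, UTC−03:45.
15:30 UTC − 3h45m = 11:45 Galir Province.

11:45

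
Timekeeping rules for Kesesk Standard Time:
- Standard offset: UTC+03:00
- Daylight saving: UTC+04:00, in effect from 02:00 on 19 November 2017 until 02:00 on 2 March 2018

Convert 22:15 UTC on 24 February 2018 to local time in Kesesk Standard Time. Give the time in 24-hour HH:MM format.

At the standard offset (UTC+03:00), 22:15 UTC + 3h = 01:15 Kesesk Standard Time standard time (rolling into the next day, 25 February 2018).
Daylight saving runs 19 November 2017 – 2 March 2018; the standard-time date in Kesesk Standard Time, 25 February 2018, is inside that window, so Kesesk Standard Time is at UTC+04:00.
22:15 UTC + 4h = 02:15 local (rolling into the next day, 25 February 2018).

02:15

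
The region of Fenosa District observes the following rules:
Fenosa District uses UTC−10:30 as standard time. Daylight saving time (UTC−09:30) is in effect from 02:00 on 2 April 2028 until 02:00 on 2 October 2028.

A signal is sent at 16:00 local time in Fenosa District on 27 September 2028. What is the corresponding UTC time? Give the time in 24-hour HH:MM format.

27 September 2028 falls between 2 April and 2 October, so daylight saving is in effect and Fenosa District is at UTC−09:30.
16:00 local + 9h30m = 01:30 UTC (rolling into the next day, 28 September 2028).

01:30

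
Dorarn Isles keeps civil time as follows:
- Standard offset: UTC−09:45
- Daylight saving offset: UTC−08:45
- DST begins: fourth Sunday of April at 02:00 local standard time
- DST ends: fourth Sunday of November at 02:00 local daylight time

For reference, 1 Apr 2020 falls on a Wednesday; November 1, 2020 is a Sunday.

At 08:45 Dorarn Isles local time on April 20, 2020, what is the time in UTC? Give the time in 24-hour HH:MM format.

1 April 2020 is a Wednesday, so the first Sunday is April 5 and the fourth is April 26.
1 November 2020 is a Sunday, so the first Sunday is November 1 and the fourth is November 22.
April 20, 2020 is outside the daylight-saving period (26 April – 22 November), so Dorarn Isles is on standard time, UTC−09:45.
08:45 local + 9h45m = 18:30 UTC.

18:30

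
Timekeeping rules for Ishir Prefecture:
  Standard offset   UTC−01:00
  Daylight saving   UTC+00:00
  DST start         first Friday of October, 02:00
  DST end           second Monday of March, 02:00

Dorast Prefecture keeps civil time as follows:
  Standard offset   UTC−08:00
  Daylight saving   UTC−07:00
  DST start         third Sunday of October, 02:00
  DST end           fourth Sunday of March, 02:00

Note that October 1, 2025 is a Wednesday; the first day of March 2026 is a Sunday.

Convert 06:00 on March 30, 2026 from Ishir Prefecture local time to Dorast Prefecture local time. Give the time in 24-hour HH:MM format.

23:00

1 October 2025 is a Wednesday, so the first Friday is October 3.
1 March 2026 is a Sunday, so the first Monday is March 2 and the second is March 9.
March 30, 2026 is outside the daylight-saving period (3 October 2025 – 9 March 2026), so Ishir Prefecture is on standard time, UTC−01:00.
06:00 Ishir Prefecture + 1h = 07:00 UTC.
1 October 2025 is a Wednesday, so the first Sunday is October 5 and the third is October 19.
1 March 2026 is a Sunday, so the first Sunday is March 1 and the fourth is March 22.
At the standard offset (UTC−08:00), 07:00 UTC − 8h = 23:00 Dorast Prefecture standard time (rolling into the previous day, 29 March 2026).
The standard-time date in Dorast Prefecture, March 29, 2026, is outside the daylight-saving period (19 October 2025 – 22 March 2026), so Dorast Prefecture is on standard time, UTC−08:00.
07:00 UTC − 8h = 23:00 Dorast Prefecture (rolling into the previous day, 29 March 2026).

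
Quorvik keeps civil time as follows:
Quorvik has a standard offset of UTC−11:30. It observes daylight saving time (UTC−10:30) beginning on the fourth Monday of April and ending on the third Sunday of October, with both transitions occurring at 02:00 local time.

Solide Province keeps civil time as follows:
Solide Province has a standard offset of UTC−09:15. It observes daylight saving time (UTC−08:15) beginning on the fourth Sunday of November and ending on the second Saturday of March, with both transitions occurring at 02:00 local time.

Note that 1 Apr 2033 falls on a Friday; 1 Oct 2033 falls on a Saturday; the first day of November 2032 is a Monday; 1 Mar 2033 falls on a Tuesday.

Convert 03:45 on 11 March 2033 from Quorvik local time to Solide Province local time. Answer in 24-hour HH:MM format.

1 April 2033 is a Friday, so the first Monday is April 4 and the fourth is April 25.
1 October 2033 is a Saturday, so the first Sunday is October 2 and the third is October 16.
11 March 2033 is outside the daylight-saving period (25 April – 16 October), so Quorvik is on standard time, UTC−11:30.
03:45 Quorvik + 11h30m = 15:15 UTC.
1 November 2032 is a Monday, so the first Sunday is November 7 and the fourth is November 28.
1 March 2033 is a Tuesday, so the first Saturday is March 5 and the second is March 12.
At the standard offset (UTC−09:15), 15:15 UTC − 9h15m = 06:00 Solide Province standard time.
Daylight saving runs 28 November 2032 – 12 March 2033; the standard-time date in Solide Province, 11 March 2033, is inside that window, so Solide Province is at UTC−08:15.
15:15 UTC − 8h15m = 07:00 Solide Province.

07:00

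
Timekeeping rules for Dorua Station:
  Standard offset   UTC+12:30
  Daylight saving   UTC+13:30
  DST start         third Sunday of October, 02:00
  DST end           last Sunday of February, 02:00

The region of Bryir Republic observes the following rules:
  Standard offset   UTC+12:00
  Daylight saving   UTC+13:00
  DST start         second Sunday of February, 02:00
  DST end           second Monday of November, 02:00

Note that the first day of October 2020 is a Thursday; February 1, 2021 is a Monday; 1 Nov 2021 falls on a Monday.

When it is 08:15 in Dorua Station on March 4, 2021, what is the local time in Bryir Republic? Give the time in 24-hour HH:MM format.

1 October 2020 is a Thursday, so the first Sunday is October 4 and the third is October 18.
1 February 2021 is a Monday, so Sundays fall on 7, 14, 21, 28; the last is February 28.
March 4, 2021 is outside the daylight-saving period (18 October 2020 – 28 February 2021), so Dorua Station is on standard time, UTC+12:30.
08:15 Dorua Station − 12h30m = 19:45 UTC (rolling into the previous day, 3 March 2021).
1 February 2021 is a Monday, so the first Sunday is February 7 and the second is February 14.
1 November 2021 is a Monday, so the first Monday is November 1 and the second is November 8.
At the standard offset (UTC+12:00), 19:45 UTC + 12h = 07:45 Bryir Republic standard time (rolling into the next day, 4 March 2021).
The standard-time date in Bryir Republic, March 4, 2021, lies within the daylight-saving period (14 February – 8 November), so Bryir Republic is on daylight time, UTC+13:00.
19:45 UTC + 13h = 08:45 Bryir Republic (rolling into the next day, 4 March 2021).

08:45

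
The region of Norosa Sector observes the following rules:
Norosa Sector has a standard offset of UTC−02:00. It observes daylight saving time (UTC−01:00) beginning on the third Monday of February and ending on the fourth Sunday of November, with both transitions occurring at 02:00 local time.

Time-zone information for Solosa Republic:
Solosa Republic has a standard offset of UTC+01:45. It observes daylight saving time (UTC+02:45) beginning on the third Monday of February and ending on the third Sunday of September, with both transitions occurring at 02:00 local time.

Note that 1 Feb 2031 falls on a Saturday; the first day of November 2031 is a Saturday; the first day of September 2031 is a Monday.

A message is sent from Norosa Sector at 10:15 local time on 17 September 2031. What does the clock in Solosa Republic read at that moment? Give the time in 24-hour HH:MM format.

14:00

1 February 2031 is a Saturday, so the first Monday is February 3 and the third is February 17.
1 November 2031 is a Saturday, so the first Sunday is November 2 and the fourth is November 23.
Daylight saving runs 17 February – 23 November; 17 September 2031 is inside that window, so Norosa Sector is at UTC−01:00.
10:15 Norosa Sector + 1h = 11:15 UTC.
1 February 2031 is a Saturday, so the first Monday is February 3 and the third is February 17.
1 September 2031 is a Monday, so the first Sunday is September 7 and the third is September 21.
At the standard offset (UTC+01:45), 11:15 UTC + 1h45m = 13:00 Solosa Republic standard time.
The standard-time date in Solosa Republic, 17 September 2031, lies within the daylight-saving period (17 February – 21 September), so Solosa Republic is on daylight time, UTC+02:45.
11:15 UTC + 2h45m = 14:00 Solosa Republic.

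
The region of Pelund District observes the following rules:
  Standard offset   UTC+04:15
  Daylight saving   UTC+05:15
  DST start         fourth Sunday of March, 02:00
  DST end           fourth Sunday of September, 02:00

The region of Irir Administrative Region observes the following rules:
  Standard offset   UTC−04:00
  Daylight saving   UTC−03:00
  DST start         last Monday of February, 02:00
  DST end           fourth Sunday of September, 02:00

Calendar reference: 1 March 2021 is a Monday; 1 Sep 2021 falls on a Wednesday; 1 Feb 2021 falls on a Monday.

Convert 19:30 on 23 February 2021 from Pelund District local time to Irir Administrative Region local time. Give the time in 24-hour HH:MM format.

1 March 2021 is a Monday, so the first Sunday is March 7 and the fourth is March 28.
1 September 2021 is a Wednesday, so the first Sunday is September 5 and the fourth is September 26.
Daylight saving runs 28 March – 26 September; 23 February 2021 is outside that window, so Pelund District is on standard time at UTC+04:15.
19:30 Pelund District − 4h15m = 15:15 UTC.
1 February 2021 is a Monday, so Mondays fall on 1, 8, 15, 22; the last is February 22.
1 September 2021 is a Wednesday, so the first Sunday is September 5 and the fourth is September 26.
At the standard offset (UTC−04:00), 15:15 UTC − 4h = 11:15 Irir Administrative Region standard time.
The standard-time date in Irir Administrative Region, 23 February 2021, falls between 22 February and 26 September, so daylight saving is in effect and Irir Administrative Region is at UTC−03:00.
15:15 UTC − 3h = 12:15 Irir Administrative Region.

12:15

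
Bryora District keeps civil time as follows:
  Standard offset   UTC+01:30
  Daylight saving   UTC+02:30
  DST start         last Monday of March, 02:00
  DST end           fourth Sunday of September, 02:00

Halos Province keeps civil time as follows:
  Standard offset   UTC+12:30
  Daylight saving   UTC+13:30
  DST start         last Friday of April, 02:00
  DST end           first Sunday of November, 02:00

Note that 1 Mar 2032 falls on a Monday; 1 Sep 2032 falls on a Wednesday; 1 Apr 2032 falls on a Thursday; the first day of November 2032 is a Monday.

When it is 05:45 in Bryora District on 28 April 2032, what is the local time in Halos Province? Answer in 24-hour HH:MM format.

15:45

1 March 2032 is a Monday, so Mondays fall on 1, 8, 15, 22, 29; the last is March 29.
1 September 2032 is a Wednesday, so the first Sunday is September 5 and the fourth is September 26.
28 April 2032 lies within the daylight-saving period (29 March – 26 September), so Bryora District is on daylight time, UTC+02:30.
05:45 Bryora District − 2h30m = 03:15 UTC.
1 April 2032 is a Thursday, so Fridays fall on 2, 9, 16, 23, 30; the last is April 30.
1 November 2032 is a Monday, so the first Sunday is November 7.
At the standard offset (UTC+12:30), 03:15 UTC + 12h30m = 15:45 Halos Province standard time.
The standard-time date in Halos Province, 28 April 2032, does not fall between 30 April and 7 November, so daylight saving is not in effect and Halos Province is at UTC+12:30.
03:15 UTC + 12h30m = 15:45 Halos Province.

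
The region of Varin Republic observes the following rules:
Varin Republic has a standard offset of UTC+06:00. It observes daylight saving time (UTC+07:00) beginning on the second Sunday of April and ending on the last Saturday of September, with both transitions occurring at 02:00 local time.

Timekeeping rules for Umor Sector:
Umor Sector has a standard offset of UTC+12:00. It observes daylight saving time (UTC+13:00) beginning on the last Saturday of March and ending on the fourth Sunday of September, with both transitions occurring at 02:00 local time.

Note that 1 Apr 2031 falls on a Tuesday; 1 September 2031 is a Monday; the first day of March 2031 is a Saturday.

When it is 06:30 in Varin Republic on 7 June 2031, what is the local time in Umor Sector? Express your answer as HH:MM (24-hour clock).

12:30

1 April 2031 is a Tuesday, so the first Sunday is April 6 and the second is April 13.
1 September 2031 is a Monday, so Saturdays fall on 6, 13, 20, 27; the last is September 27.
Daylight saving runs 13 April – 27 September; 7 June 2031 is inside that window, so Varin Republic is at UTC+07:00.
06:30 Varin Republic − 7h = 23:30 UTC (rolling into the previous day, 6 June 2031).
1 March 2031 is a Saturday, so Saturdays fall on 1, 8, 15, 22, 29; the last is March 29.
1 September 2031 is a Monday, so the first Sunday is September 7 and the fourth is September 28.
At the standard offset (UTC+12:00), 23:30 UTC + 12h = 11:30 Umor Sector standard time (rolling into the next day, 7 June 2031).
The standard-time date in Umor Sector, 7 June 2031, lies within the daylight-saving period (29 March – 28 September), so Umor Sector is on daylight time, UTC+13:00.
23:30 UTC + 13h = 12:30 Umor Sector (rolling into the next day, 7 June 2031).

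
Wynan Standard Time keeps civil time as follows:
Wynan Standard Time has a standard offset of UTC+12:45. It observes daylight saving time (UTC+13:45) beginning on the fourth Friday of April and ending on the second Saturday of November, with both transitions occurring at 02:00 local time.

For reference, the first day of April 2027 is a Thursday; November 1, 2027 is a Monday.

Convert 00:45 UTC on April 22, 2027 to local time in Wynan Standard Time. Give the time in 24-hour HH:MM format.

13:30

1 April 2027 is a Thursday, so the first Friday is April 2 and the fourth is April 23.
1 November 2027 is a Monday, so the first Saturday is November 6 and the second is November 13.
At the standard offset (UTC+12:45), 00:45 UTC + 12h45m = 13:30 Wynan Standard Time standard time.
The standard-time date in Wynan Standard Time, April 22, 2027, is outside the daylight-saving period (23 April – 13 November), so Wynan Standard Time is on standard time, UTC+12:45.
00:45 UTC + 12h45m = 13:30 local.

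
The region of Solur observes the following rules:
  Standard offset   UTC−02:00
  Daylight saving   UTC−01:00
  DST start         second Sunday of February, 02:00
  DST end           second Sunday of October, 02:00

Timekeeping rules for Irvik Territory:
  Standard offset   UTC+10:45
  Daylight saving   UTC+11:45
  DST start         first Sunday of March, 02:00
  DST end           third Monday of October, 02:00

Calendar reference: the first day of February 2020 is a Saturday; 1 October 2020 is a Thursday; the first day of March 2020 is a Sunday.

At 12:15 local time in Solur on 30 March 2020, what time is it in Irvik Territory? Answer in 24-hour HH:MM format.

1 February 2020 is a Saturday, so the first Sunday is February 2 and the second is February 9.
1 October 2020 is a Thursday, so the first Sunday is October 4 and the second is October 11.
30 March 2020 falls between 9 February and 11 October, so daylight saving is in effect and Solur is at UTC−01:00.
12:15 Solur + 1h = 13:15 UTC.
1 March 2020 is a Sunday, so the first Sunday is March 1.
1 October 2020 is a Thursday, so the first Monday is October 5 and the third is October 19.
At the standard offset (UTC+10:45), 13:15 UTC + 10h45m = 00:00 Irvik Territory standard time (rolling into the next day, 31 March 2020).
The standard-time date in Irvik Territory, 31 March 2020, falls between 1 March and 19 October, so daylight saving is in effect and Irvik Territory is at UTC+11:45.
13:15 UTC + 11h45m = 01:00 Irvik Territory (rolling into the next day, 31 March 2020).

01:00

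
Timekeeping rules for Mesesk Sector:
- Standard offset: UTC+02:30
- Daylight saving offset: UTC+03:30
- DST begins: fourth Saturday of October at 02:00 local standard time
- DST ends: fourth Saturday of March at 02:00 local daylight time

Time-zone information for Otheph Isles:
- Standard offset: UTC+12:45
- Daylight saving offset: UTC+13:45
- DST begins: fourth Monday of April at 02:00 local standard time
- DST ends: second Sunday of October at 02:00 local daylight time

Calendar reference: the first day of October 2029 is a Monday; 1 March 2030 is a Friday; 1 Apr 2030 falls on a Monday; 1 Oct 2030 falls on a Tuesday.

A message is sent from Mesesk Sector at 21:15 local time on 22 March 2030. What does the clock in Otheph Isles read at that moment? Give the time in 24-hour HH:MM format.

1 October 2029 is a Monday, so the first Saturday is October 6 and the fourth is October 27.
1 March 2030 is a Friday, so the first Saturday is March 2 and the fourth is March 23.
Daylight saving runs 27 October 2029 – 23 March 2030; 22 March 2030 is inside that window, so Mesesk Sector is at UTC+03:30.
21:15 Mesesk Sector − 3h30m = 17:45 UTC.
1 April 2030 is a Monday, so the first Monday is April 1 and the fourth is April 22.
1 October 2030 is a Tuesday, so the first Sunday is October 6 and the second is October 13.
At the standard offset (UTC+12:45), 17:45 UTC + 12h45m = 06:30 Otheph Isles standard time (rolling into the next day, 23 March 2030).
Daylight saving runs 22 April – 13 October; the standard-time date in Otheph Isles, 23 March 2030, is outside that window, so Otheph Isles is on standard time at UTC+12:45.
17:45 UTC + 12h45m = 06:30 Otheph Isles (rolling into the next day, 23 March 2030).

06:30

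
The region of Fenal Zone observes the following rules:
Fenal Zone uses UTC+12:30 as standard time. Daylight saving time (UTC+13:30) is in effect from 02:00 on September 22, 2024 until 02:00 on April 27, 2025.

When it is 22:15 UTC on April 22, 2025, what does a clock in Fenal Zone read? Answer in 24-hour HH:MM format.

11:45

At the standard offset (UTC+12:30), 22:15 UTC + 12h30m = 10:45 Fenal Zone standard time (rolling into the next day, 23 April 2025).
Daylight saving runs 22 September 2024 – 27 April 2025; the standard-time date in Fenal Zone, April 23, 2025, is inside that window, so Fenal Zone is at UTC+13:30.
22:15 UTC + 13h30m = 11:45 local (rolling into the next day, 23 April 2025).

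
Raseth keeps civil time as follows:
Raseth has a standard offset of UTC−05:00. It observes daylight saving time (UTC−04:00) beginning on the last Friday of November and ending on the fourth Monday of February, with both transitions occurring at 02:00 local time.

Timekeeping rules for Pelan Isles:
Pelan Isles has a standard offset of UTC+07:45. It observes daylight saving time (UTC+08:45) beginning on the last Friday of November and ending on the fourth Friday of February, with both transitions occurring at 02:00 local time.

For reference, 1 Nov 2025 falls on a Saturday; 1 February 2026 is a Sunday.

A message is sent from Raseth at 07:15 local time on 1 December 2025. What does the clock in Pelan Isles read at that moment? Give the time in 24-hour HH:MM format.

20:00

1 November 2025 is a Saturday, so Fridays fall on 7, 14, 21, 28; the last is November 28.
1 February 2026 is a Sunday, so the first Monday is February 2 and the fourth is February 23.
1 December 2025 falls between 28 November 2025 and 23 February 2026, so daylight saving is in effect and Raseth is at UTC−04:00.
07:15 Raseth + 4h = 11:15 UTC.
1 November 2025 is a Saturday, so Fridays fall on 7, 14, 21, 28; the last is November 28.
1 February 2026 is a Sunday, so the first Friday is February 6 and the fourth is February 27.
At the standard offset (UTC+07:45), 11:15 UTC + 7h45m = 19:00 Pelan Isles standard time.
Daylight saving runs 28 November 2025 – 27 February 2026; the standard-time date in Pelan Isles, 1 December 2025, is inside that window, so Pelan Isles is at UTC+08:45.
11:15 UTC + 8h45m = 20:00 Pelan Isles.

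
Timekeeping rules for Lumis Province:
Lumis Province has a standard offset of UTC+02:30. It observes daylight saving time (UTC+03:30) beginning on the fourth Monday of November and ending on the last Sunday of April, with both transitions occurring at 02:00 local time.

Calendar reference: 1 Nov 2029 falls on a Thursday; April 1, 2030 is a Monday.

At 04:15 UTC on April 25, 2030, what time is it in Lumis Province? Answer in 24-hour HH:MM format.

07:45

1 November 2029 is a Thursday, so the first Monday is November 5 and the fourth is November 26.
1 April 2030 is a Monday, so Sundays fall on 7, 14, 21, 28; the last is April 28.
At the standard offset (UTC+02:30), 04:15 UTC + 2h30m = 06:45 Lumis Province standard time.
The standard-time date in Lumis Province, April 25, 2030, falls between 26 November 2029 and 28 April 2030, so daylight saving is in effect and Lumis Province is at UTC+03:30.
04:15 UTC + 3h30m = 07:45 local.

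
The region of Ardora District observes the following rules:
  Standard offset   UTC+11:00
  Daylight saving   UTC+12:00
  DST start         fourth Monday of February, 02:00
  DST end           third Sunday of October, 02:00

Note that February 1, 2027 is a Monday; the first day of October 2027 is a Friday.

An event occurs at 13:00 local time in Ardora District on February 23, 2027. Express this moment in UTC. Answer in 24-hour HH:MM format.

01:00

1 February 2027 is a Monday, so the first Monday is February 1 and the fourth is February 22.
1 October 2027 is a Friday, so the first Sunday is October 3 and the third is October 17.
February 23, 2027 lies within the daylight-saving period (22 February – 17 October), so Ardora District is on daylight time, UTC+12:00.
13:00 local − 12h = 01:00 UTC.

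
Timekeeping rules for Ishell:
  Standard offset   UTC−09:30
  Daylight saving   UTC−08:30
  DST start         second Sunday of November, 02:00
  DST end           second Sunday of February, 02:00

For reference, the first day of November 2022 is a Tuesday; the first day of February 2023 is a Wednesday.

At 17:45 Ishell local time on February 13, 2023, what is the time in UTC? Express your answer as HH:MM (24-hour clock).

03:15

1 November 2022 is a Tuesday, so the first Sunday is November 6 and the second is November 13.
1 February 2023 is a Wednesday, so the first Sunday is February 5 and the second is February 12.
February 13, 2023 is outside the daylight-saving period (13 November 2022 – 12 February 2023), so Ishell is on standard time, UTC−09:30.
17:45 local + 9h30m = 03:15 UTC (rolling into the next day, 14 February 2023).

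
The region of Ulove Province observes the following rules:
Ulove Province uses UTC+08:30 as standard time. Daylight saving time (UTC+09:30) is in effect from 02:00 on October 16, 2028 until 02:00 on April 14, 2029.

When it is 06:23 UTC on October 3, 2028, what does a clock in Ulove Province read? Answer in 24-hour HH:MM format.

At the standard offset (UTC+08:30), 06:23 UTC + 8h30m = 14:53 Ulove Province standard time.
Daylight saving runs 16 October 2028 – 14 April 2029; the standard-time date in Ulove Province, October 3, 2028, is outside that window, so Ulove Province is on standard time at UTC+08:30.
06:23 UTC + 8h30m = 14:53 local.

14:53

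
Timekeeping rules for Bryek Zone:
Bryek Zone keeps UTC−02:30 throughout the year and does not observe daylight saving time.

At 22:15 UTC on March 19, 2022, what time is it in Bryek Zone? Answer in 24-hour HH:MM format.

19:45

Bryek Zone stays on UTC−02:30 all year.
22:15 UTC − 2h30m = 19:45 local.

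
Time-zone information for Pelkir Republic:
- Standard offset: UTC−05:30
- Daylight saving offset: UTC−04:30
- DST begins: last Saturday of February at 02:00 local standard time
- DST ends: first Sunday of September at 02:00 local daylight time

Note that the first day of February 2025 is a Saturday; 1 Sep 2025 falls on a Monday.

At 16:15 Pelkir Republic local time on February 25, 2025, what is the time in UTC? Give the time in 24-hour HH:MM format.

20:45

1 February 2025 is a Saturday, so Saturdays fall on 1, 8, 15, 22; the last is February 22.
1 September 2025 is a Monday, so the first Sunday is September 7.
February 25, 2025 lies within the daylight-saving period (22 February – 7 September), so Pelkir Republic is on daylight time, UTC−04:30.
16:15 local + 4h30m = 20:45 UTC.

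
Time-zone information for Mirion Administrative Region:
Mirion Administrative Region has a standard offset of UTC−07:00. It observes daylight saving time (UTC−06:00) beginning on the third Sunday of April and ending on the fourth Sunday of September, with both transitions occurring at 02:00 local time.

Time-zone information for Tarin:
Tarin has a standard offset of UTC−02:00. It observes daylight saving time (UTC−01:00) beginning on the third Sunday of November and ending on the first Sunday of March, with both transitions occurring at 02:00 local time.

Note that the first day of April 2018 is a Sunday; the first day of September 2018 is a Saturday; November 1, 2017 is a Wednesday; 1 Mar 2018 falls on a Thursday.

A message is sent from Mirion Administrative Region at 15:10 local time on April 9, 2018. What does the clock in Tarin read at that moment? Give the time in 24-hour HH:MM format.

1 April 2018 is a Sunday, so the first Sunday is April 1 and the third is April 15.
1 September 2018 is a Saturday, so the first Sunday is September 2 and the fourth is September 23.
April 9, 2018 is outside the daylight-saving period (15 April – 23 September), so Mirion Administrative Region is on standard time, UTC−07:00.
15:10 Mirion Administrative Region + 7h = 22:10 UTC.
1 November 2017 is a Wednesday, so the first Sunday is November 5 and the third is November 19.
1 March 2018 is a Thursday, so the first Sunday is March 4.
At the standard offset (UTC−02:00), 22:10 UTC − 2h = 20:10 Tarin standard time.
Daylight saving runs 19 November 2017 – 4 March 2018; the standard-time date in Tarin, April 9, 2018, is outside that window, so Tarin is on standard time at UTC−02:00.
22:10 UTC − 2h = 20:10 Tarin.

20:10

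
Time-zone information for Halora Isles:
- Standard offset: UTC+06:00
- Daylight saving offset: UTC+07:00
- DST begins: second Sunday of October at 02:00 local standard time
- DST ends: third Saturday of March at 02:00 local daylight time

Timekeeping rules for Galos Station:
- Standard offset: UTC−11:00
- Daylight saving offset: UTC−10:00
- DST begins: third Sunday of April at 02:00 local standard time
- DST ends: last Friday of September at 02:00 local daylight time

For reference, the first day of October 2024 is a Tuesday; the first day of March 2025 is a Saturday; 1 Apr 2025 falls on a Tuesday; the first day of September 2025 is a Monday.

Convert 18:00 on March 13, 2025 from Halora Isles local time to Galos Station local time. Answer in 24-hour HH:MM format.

1 October 2024 is a Tuesday, so the first Sunday is October 6 and the second is October 13.
1 March 2025 is a Saturday, so the first Saturday is March 1 and the third is March 15.
March 13, 2025 lies within the daylight-saving period (13 October 2024 – 15 March 2025), so Halora Isles is on daylight time, UTC+07:00.
18:00 Halora Isles − 7h = 11:00 UTC.
1 April 2025 is a Tuesday, so the first Sunday is April 6 and the third is April 20.
1 September 2025 is a Monday, so Fridays fall on 5, 12, 19, 26; the last is September 26.
At the standard offset (UTC−11:00), 11:00 UTC − 11h = 00:00 Galos Station standard time.
The standard-time date in Galos Station, March 13, 2025, does not fall between 20 April and 26 September, so daylight saving is not in effect and Galos Station is at UTC−11:00.
11:00 UTC − 11h = 00:00 Galos Station.

00:00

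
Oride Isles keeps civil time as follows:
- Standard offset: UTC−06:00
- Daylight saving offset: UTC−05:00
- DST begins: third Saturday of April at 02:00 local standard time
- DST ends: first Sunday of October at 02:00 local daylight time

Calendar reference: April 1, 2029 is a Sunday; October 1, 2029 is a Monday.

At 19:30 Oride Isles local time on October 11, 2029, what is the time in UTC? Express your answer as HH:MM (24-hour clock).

01:30

1 April 2029 is a Sunday, so the first Saturday is April 7 and the third is April 21.
1 October 2029 is a Monday, so the first Sunday is October 7.
October 11, 2029 is outside the daylight-saving period (21 April – 7 October), so Oride Isles is on standard time, UTC−06:00.
19:30 local + 6h = 01:30 UTC (rolling into the next day, 12 October 2029).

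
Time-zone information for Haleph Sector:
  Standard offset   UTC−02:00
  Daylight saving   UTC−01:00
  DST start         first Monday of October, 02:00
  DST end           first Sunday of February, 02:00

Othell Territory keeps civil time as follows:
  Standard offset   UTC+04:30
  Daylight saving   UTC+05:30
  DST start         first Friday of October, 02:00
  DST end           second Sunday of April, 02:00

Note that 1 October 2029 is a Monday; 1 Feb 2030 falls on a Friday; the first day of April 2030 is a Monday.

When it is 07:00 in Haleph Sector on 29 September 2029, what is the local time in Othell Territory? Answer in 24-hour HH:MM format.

1 October 2029 is a Monday, so the first Monday is October 1.
1 February 2030 is a Friday, so the first Sunday is February 3.
Daylight saving runs 1 October 2029 – 3 February 2030; 29 September 2029 is outside that window, so Haleph Sector is on standard time at UTC−02:00.
07:00 Haleph Sector + 2h = 09:00 UTC.
1 October 2029 is a Monday, so the first Friday is October 5.
1 April 2030 is a Monday, so the first Sunday is April 7 and the second is April 14.
At the standard offset (UTC+04:30), 09:00 UTC + 4h30m = 13:30 Othell Territory standard time.
The standard-time date in Othell Territory, 29 September 2029, does not fall between 5 October 2029 and 14 April 2030, so daylight saving is not in effect and Othell Territory is at UTC+04:30.
09:00 UTC + 4h30m = 13:30 Othell Territory.

13:30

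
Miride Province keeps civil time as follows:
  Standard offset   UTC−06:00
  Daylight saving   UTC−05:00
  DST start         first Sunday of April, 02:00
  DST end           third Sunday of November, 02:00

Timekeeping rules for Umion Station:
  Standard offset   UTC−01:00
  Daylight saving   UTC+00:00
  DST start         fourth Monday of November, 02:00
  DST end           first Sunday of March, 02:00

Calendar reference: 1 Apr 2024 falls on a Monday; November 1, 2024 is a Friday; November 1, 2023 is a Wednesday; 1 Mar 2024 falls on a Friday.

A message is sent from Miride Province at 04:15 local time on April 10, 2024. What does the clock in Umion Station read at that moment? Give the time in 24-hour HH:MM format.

08:15

1 April 2024 is a Monday, so the first Sunday is April 7.
1 November 2024 is a Friday, so the first Sunday is November 3 and the third is November 17.
April 10, 2024 falls between 7 April and 17 November, so daylight saving is in effect and Miride Province is at UTC−05:00.
04:15 Miride Province + 5h = 09:15 UTC.
1 November 2023 is a Wednesday, so the first Monday is November 6 and the fourth is November 27.
1 March 2024 is a Friday, so the first Sunday is March 3.
At the standard offset (UTC−01:00), 09:15 UTC − 1h = 08:15 Umion Station standard time.
The standard-time date in Umion Station, April 10, 2024, does not fall between 27 November 2023 and 3 March 2024, so daylight saving is not in effect and Umion Station is at UTC−01:00.
09:15 UTC − 1h = 08:15 Umion Station.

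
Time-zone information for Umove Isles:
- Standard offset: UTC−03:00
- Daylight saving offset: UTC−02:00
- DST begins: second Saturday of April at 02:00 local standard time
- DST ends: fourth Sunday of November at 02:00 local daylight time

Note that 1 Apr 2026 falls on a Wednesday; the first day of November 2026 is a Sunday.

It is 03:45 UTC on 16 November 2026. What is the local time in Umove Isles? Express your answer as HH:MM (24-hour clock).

1 April 2026 is a Wednesday, so the first Saturday is April 4 and the second is April 11.
1 November 2026 is a Sunday, so the first Sunday is November 1 and the fourth is November 22.
At the standard offset (UTC−03:00), 03:45 UTC − 3h = 00:45 Umove Isles standard time.
The standard-time date in Umove Isles, 16 November 2026, lies within the daylight-saving period (11 April – 22 November), so Umove Isles is on daylight time, UTC−02:00.
03:45 UTC − 2h = 01:45 local.

01:45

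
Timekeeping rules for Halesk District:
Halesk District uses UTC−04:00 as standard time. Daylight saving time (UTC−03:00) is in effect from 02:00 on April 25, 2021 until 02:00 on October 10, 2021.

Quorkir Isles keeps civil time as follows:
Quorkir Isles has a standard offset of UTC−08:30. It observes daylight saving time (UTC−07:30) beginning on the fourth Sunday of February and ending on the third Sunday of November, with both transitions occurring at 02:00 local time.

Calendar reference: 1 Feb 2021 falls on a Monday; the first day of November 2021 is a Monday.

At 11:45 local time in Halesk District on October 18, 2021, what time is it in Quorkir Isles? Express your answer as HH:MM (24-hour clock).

08:15

October 18, 2021 is outside the daylight-saving period (25 April – 10 October), so Halesk District is on standard time, UTC−04:00.
11:45 Halesk District + 4h = 15:45 UTC.
1 February 2021 is a Monday, so the first Sunday is February 7 and the fourth is February 28.
1 November 2021 is a Monday, so the first Sunday is November 7 and the third is November 21.
At the standard offset (UTC−08:30), 15:45 UTC − 8h30m = 07:15 Quorkir Isles standard time.
Daylight saving runs 28 February – 21 November; the standard-time date in Quorkir Isles, October 18, 2021, is inside that window, so Quorkir Isles is at UTC−07:30.
15:45 UTC − 7h30m = 08:15 Quorkir Isles.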